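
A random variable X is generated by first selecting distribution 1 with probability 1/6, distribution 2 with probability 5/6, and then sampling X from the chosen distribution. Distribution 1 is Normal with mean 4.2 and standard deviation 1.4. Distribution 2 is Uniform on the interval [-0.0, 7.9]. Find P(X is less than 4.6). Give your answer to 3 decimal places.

0.587

Conditional on each component, P(X < 4.6): 1: 0.612452; 2: 0.582278.
By total probability, P(X < 4.6) = 0.166667·0.612452 + 0.833333·0.582278 = 0.587307.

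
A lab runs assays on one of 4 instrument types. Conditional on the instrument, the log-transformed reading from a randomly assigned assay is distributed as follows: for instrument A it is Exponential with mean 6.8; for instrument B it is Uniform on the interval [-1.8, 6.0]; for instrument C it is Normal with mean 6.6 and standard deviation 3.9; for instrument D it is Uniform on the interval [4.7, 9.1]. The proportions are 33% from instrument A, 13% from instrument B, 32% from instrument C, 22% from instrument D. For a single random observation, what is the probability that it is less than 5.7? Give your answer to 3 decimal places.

0.493

Conditional on each instrument, P(X < 5.7): A: 0.567527; B: 0.961538; C: 0.408747; D: 0.227273.
By total probability, P(X < 5.7) = 0.33·0.567527 + 0.13·0.961538 + 0.32·0.408747 + 0.22·0.227273 = 0.493083.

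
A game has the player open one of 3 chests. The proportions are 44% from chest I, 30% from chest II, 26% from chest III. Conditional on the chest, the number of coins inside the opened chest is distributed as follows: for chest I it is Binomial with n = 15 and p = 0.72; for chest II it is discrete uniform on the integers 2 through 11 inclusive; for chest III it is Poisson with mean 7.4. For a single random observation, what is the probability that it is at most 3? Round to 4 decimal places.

Conditional on each chest, P(X ≤ 3): I: 4.31781e-05; II: 0.2; III: 0.063153.
By total probability, P(X ≤ 3) = 0.44·4.31781e-05 + 0.3·0.2 + 0.26·0.063153 = 0.0764388.

0.0764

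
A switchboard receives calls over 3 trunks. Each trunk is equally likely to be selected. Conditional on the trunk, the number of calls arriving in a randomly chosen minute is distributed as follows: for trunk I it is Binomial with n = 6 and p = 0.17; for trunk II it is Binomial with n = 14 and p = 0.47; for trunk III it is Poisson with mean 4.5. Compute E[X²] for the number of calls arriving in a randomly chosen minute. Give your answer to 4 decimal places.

24.4736

For each component E[X²] = Var + (mean)², giving I: 1.887; II: 46.7838; III: 24.75.
Overall E[X²] = 0.333333·1.887 + 0.333333·46.7838 + 0.333333·24.75 = 24.4736.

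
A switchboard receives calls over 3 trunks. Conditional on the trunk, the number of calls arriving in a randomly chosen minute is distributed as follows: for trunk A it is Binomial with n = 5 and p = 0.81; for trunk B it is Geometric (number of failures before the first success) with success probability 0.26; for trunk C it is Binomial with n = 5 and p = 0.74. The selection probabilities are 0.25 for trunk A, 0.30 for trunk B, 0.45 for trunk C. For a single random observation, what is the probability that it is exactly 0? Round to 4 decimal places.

0.0786

Conditional on each trunk, P(X = 0): A: 0.00024761; B: 0.26; C: 0.00118814.
By total probability, P(X = 0) = 0.25·0.00024761 + 0.3·0.26 + 0.45·0.00118814 = 0.0785966.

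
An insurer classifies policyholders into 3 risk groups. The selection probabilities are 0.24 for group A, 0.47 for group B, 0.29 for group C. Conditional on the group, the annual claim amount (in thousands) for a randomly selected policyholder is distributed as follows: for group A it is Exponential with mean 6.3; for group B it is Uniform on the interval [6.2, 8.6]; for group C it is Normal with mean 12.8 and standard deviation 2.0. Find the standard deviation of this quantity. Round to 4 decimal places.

4.2383

Per component, A: μ=6.3, E[X²]=79.38; B: μ=7.4, E[X²]=55.24; C: μ=12.8, E[X²]=167.84.
E[X] = 0.24·6.3 + 0.47·7.4 + 0.29·12.8 = 8.702.
E[X²] = 0.24·79.38 + 0.47·55.24 + 0.29·167.84 = 93.6876.
Var(X) = E[X²] − (E[X])² = 93.6876 − 75.7248 = 17.9628.
SD(X) = √17.9628 = 4.23825.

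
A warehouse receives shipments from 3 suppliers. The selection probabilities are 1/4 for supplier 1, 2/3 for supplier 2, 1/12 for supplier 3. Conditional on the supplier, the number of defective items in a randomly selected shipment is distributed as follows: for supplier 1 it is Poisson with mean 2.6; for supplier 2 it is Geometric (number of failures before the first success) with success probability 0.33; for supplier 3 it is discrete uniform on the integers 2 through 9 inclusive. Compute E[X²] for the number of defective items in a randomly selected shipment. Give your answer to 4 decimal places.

For each component E[X²] = Var + (mean)², giving 1: 9.36; 2: 10.2746; 3: 35.5.
Overall E[X²] = 0.25·9.36 + 0.666667·10.2746 + 0.0833333·35.5 = 12.148.

12.1480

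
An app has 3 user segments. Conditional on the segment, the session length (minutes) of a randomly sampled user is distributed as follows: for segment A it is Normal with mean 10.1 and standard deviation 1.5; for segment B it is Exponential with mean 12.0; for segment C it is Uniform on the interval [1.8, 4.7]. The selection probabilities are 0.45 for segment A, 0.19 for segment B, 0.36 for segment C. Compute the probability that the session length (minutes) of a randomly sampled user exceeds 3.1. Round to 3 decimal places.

Conditional on each segment, P(X > 3.1): A: 0.999998; B: 0.772338; C: 0.551724.
By total probability, P(X > 3.1) = 0.45·0.999998 + 0.19·0.772338 + 0.36·0.551724 = 0.795364.

0.795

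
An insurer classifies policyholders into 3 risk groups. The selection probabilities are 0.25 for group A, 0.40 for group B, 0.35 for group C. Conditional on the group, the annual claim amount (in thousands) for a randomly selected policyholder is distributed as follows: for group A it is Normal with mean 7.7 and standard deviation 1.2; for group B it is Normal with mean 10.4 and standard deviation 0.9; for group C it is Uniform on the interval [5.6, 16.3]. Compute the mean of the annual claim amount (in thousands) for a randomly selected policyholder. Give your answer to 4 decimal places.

Component means — A: 7.7; B: 10.4; C: 10.95.
E[X] = 0.25·7.7 + 0.4·10.4 + 0.35·10.95 = 9.9175.

9.9175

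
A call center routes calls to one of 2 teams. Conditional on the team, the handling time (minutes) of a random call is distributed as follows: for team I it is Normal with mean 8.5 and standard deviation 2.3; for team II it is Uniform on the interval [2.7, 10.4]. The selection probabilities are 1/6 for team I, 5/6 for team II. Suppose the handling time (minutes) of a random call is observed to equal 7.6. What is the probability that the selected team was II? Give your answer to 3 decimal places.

0.802

Likelihoods f(7.6 | ·): I: 0.160669; II: 0.12987.
Posterior ∝ prior × likelihood. Numerator for II: 0.833333·0.12987 = 0.108225.
Normalizing constant: 0.166667·0.160669 + 0.833333·0.12987 = 0.135003.
P(II | observation) = 0.108225 / 0.135003 = 0.801648.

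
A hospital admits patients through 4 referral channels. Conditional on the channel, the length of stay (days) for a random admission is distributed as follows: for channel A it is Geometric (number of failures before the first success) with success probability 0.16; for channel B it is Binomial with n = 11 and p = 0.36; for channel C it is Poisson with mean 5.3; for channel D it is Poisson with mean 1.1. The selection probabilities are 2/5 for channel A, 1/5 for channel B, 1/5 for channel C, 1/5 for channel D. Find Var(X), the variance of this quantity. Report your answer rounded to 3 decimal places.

17.528

Per component, A: μ=5.25, E[X²]=60.375; B: μ=3.96, E[X²]=18.216; C: μ=5.3, E[X²]=33.39; D: μ=1.1, E[X²]=2.31.
E[X] = 0.4·5.25 + 0.2·3.96 + 0.2·5.3 + 0.2·1.1 = 4.172.
E[X²] = 0.4·60.375 + 0.2·18.216 + 0.2·33.39 + 0.2·2.31 = 34.9332.
Var(X) = E[X²] − (E[X])² = 34.9332 − 17.4056 = 17.5276.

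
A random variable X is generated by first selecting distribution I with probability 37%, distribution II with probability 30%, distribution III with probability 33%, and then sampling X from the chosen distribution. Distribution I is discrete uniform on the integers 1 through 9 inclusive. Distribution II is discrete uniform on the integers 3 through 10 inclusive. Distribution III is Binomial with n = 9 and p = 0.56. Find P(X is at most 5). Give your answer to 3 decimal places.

Conditional on each component, P(X ≤ 5): I: 0.555556; II: 0.375; III: 0.615231.
By total probability, P(X ≤ 5) = 0.37·0.555556 + 0.3·0.375 + 0.33·0.615231 = 0.521082.

0.521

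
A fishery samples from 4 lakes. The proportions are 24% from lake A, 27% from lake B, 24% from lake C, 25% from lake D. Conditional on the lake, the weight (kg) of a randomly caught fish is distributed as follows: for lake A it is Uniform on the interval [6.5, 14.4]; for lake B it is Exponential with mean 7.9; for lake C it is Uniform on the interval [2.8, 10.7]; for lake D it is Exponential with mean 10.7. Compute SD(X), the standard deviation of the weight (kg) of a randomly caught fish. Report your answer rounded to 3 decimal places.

7.123

Per component, A: μ=10.45, E[X²]=114.403; B: μ=7.9, E[X²]=124.82; C: μ=6.75, E[X²]=50.7633; D: μ=10.7, E[X²]=228.98.
E[X] = 0.24·10.45 + 0.27·7.9 + 0.24·6.75 + 0.25·10.7 = 8.936.
E[X²] = 0.24·114.403 + 0.27·124.82 + 0.24·50.7633 + 0.25·228.98 = 130.586.
Var(X) = E[X²] − (E[X])² = 130.586 − 79.8521 = 50.7343.
SD(X) = √50.7343 = 7.1228.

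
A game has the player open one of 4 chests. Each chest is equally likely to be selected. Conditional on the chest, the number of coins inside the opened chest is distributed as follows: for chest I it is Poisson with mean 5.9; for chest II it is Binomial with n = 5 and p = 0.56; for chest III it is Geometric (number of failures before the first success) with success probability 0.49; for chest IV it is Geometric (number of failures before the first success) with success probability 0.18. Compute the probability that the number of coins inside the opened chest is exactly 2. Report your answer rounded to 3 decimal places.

Conditional on each chest, P(X = 2): I: 0.04768; II: 0.267137; III: 0.127449; IV: 0.121032.
By total probability, P(X = 2) = 0.25·0.04768 + 0.25·0.267137 + 0.25·0.127449 + 0.25·0.121032 = 0.140825.

0.141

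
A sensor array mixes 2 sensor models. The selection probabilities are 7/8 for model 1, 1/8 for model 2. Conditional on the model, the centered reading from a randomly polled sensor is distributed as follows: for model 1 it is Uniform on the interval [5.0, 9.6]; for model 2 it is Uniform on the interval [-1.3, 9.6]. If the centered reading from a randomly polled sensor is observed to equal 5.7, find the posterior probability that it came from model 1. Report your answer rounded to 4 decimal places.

0.9431

Likelihoods f(5.7 | ·): 1: 0.217391; 2: 0.0917431.
Posterior ∝ prior × likelihood. Numerator for 1: 0.875·0.217391 = 0.190217.
Normalizing constant: 0.875·0.217391 + 0.125·0.0917431 = 0.201685.
P(1 | observation) = 0.190217 / 0.201685 = 0.94314.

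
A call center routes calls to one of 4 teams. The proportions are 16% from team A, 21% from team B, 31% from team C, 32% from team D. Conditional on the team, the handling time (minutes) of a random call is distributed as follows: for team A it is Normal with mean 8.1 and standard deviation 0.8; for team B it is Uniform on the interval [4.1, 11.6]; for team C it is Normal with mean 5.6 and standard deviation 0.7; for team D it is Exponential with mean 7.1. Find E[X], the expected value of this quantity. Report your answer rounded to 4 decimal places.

Component means — A: 8.1; B: 7.85; C: 5.6; D: 7.1.
E[X] = 0.16·8.1 + 0.21·7.85 + 0.31·5.6 + 0.32·7.1 = 6.9525.

6.9525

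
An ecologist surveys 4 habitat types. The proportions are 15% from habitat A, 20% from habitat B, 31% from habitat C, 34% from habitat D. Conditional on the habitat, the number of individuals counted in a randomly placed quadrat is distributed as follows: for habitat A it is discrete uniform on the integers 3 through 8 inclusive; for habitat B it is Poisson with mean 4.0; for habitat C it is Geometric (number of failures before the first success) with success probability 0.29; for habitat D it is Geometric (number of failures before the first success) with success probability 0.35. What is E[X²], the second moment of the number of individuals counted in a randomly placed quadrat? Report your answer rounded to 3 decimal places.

16.427

For each component E[X²] = Var + (mean)², giving A: 33.1667; B: 20; C: 14.4364; D: 8.7551.
Overall E[X²] = 0.15·33.1667 + 0.2·20 + 0.31·14.4364 + 0.34·8.7551 = 16.427.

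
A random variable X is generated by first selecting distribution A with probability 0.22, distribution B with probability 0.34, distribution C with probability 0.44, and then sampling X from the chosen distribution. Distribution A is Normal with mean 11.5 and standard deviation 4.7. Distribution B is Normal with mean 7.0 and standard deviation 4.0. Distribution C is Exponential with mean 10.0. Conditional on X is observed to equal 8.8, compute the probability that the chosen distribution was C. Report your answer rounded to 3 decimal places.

Likelihoods f(8.8 | ·): A: 0.0719699; B: 0.0901317; C: 0.0414783.
Posterior ∝ prior × likelihood. Numerator for C: 0.44·0.0414783 = 0.0182504.
Normalizing constant: 0.22·0.0719699 + 0.34·0.0901317 + 0.44·0.0414783 = 0.0647286.
P(C | observation) = 0.0182504 / 0.0647286 = 0.281953.

0.282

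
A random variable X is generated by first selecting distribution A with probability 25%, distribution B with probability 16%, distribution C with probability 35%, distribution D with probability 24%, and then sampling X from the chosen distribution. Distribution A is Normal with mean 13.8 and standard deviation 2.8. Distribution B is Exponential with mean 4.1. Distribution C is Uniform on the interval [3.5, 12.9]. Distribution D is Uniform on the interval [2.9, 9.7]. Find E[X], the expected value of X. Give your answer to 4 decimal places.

8.4880

Component means — A: 13.8; B: 4.1; C: 8.2; D: 6.3.
E[X] = 0.25·13.8 + 0.16·4.1 + 0.35·8.2 + 0.24·6.3 = 8.488.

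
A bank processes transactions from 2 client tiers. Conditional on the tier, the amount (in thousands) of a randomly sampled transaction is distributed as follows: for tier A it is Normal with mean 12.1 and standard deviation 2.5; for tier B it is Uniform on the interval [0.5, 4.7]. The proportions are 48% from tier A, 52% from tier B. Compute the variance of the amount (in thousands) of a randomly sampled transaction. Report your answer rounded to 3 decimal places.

Per component, A: μ=12.1, E[X²]=152.66; B: μ=2.6, E[X²]=8.23.
E[X] = 0.48·12.1 + 0.52·2.6 = 7.16.
E[X²] = 0.48·152.66 + 0.52·8.23 = 77.5564.
Var(X) = E[X²] − (E[X])² = 77.5564 − 51.2656 = 26.2908.

26.291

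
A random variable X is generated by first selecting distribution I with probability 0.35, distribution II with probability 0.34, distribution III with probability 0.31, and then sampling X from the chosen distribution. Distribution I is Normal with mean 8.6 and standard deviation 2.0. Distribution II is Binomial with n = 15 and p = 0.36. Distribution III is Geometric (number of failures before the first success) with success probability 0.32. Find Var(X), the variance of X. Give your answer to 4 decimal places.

Per component, I: μ=8.6, E[X²]=77.96; II: μ=5.4, E[X²]=32.616; III: μ=2.125, E[X²]=11.1562.
E[X] = 0.35·8.6 + 0.34·5.4 + 0.31·2.125 = 5.50475.
E[X²] = 0.35·77.96 + 0.34·32.616 + 0.31·11.1562 = 41.8339.
Var(X) = E[X²] − (E[X])² = 41.8339 − 30.3023 = 11.5316.

11.5316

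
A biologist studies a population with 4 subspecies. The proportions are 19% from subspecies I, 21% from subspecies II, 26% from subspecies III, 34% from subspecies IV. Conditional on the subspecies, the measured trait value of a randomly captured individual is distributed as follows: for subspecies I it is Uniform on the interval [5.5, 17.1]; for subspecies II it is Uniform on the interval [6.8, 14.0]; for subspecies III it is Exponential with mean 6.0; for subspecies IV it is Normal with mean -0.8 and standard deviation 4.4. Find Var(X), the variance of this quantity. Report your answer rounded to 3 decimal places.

43.959

Per component, I: μ=11.3, E[X²]=138.903; II: μ=10.4, E[X²]=112.48; III: μ=6, E[X²]=72; IV: μ=-0.8, E[X²]=20.
E[X] = 0.19·11.3 + 0.21·10.4 + 0.26·6 + 0.34·-0.8 = 5.619.
E[X²] = 0.19·138.903 + 0.21·112.48 + 0.26·72 + 0.34·20 = 75.5324.
Var(X) = E[X²] − (E[X])² = 75.5324 − 31.5732 = 43.9593.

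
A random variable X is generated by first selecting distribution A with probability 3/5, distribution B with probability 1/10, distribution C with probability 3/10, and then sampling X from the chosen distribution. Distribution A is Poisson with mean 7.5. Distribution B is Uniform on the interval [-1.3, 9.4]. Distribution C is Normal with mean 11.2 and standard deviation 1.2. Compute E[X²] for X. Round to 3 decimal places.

78.908

For each component E[X²] = Var + (mean)², giving A: 63.75; B: 25.9433; C: 126.88.
Overall E[X²] = 0.6·63.75 + 0.1·25.9433 + 0.3·126.88 = 78.9083.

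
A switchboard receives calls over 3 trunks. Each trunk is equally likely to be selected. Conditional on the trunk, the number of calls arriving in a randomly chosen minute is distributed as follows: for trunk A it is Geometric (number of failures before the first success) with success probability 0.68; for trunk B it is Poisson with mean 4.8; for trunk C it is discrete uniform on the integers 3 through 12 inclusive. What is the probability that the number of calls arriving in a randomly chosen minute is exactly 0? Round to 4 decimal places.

Conditional on each trunk, P(X = 0): A: 0.68; B: 0.00822975; C: 0.
By total probability, P(X = 0) = 0.333333·0.68 + 0.333333·0.00822975 + 0.333333·0 = 0.22941.

0.2294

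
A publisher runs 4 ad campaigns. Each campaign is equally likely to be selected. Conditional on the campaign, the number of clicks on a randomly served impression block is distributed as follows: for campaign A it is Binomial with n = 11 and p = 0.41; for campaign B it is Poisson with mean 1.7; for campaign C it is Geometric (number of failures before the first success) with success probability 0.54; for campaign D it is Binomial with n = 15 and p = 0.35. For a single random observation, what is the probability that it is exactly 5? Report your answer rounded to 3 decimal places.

Conditional on each campaign, P(X = 5): A: 0.225774; B: 0.0216154; C: 0.011122; D: 0.212339.
By total probability, P(X = 5) = 0.25·0.225774 + 0.25·0.0216154 + 0.25·0.011122 + 0.25·0.212339 = 0.117712.

0.118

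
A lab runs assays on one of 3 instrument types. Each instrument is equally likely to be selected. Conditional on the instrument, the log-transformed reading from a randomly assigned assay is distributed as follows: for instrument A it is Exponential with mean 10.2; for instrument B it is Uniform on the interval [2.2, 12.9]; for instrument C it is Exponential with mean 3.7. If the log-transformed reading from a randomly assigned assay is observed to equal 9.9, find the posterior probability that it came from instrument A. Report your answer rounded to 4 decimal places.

0.2489

Likelihoods f(9.9 | ·): A: 0.0371431; B: 0.0934579; C: 0.0186109.
Posterior ∝ prior × likelihood. Numerator for A: 0.333333·0.0371431 = 0.012381.
Normalizing constant: 0.333333·0.0371431 + 0.333333·0.0934579 + 0.333333·0.0186109 = 0.0497373.
P(A | observation) = 0.012381 / 0.0497373 = 0.248929.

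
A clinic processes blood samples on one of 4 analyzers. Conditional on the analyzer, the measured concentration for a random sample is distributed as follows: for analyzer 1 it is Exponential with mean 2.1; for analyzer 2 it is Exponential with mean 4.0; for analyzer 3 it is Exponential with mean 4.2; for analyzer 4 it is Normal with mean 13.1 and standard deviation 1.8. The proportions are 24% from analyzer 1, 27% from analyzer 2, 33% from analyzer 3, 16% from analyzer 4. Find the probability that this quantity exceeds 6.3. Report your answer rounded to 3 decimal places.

Conditional on each analyzer, P(X > 6.3): 1: 0.0497871; 2: 0.207008; 3: 0.22313; 4: 0.999921.
By total probability, P(X > 6.3) = 0.24·0.0497871 + 0.27·0.207008 + 0.33·0.22313 + 0.16·0.999921 = 0.301461.

0.301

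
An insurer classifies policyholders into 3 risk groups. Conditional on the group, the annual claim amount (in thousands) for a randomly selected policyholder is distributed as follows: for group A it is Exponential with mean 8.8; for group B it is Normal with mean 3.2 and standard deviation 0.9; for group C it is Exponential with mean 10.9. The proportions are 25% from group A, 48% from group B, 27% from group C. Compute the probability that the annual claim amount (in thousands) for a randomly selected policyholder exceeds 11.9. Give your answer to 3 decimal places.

Conditional on each group, P(X > 11.9): A: 0.258652; B: 0; C: 0.335631.
By total probability, P(X > 11.9) = 0.25·0.258652 + 0.48·0 + 0.27·0.335631 = 0.155283.

0.155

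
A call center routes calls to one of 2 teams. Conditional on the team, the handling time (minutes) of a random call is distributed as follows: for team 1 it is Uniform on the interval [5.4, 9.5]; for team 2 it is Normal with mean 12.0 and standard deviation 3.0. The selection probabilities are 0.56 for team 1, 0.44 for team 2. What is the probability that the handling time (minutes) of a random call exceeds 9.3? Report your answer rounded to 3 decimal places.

Conditional on each team, P(X > 9.3): 1: 0.0487805; 2: 0.81594.
By total probability, P(X > 9.3) = 0.56·0.0487805 + 0.44·0.81594 = 0.386331.

0.386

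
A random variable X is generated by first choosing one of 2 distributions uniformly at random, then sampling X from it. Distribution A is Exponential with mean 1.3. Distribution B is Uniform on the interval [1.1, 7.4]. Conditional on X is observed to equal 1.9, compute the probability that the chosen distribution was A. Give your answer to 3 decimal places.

Likelihoods f(1.9 | ·): A: 0.178369; B: 0.15873.
Posterior ∝ prior × likelihood. Numerator for A: 0.5·0.178369 = 0.0891843.
Normalizing constant: 0.5·0.178369 + 0.5·0.15873 = 0.168549.
P(A | observation) = 0.0891843 / 0.168549 = 0.529129.

0.529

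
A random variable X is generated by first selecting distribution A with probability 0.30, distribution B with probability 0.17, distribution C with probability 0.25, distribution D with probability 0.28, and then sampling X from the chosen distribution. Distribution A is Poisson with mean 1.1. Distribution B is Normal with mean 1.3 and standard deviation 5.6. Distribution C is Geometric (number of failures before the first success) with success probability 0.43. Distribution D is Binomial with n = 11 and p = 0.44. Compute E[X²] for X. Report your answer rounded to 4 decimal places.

For each component E[X²] = Var + (mean)², giving A: 2.31; B: 33.05; C: 4.83991; D: 26.136.
Overall E[X²] = 0.3·2.31 + 0.17·33.05 + 0.25·4.83991 + 0.28·26.136 = 14.8396.

14.8396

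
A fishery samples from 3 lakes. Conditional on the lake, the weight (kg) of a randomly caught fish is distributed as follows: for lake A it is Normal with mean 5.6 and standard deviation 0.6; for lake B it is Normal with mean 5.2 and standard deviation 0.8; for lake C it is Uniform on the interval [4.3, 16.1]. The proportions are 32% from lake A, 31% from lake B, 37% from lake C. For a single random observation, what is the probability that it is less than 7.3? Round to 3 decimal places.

0.722

Conditional on each lake, P(X < 7.3): A: 0.997697; B: 0.995668; C: 0.254237.
By total probability, P(X < 7.3) = 0.32·0.997697 + 0.31·0.995668 + 0.37·0.254237 = 0.721988.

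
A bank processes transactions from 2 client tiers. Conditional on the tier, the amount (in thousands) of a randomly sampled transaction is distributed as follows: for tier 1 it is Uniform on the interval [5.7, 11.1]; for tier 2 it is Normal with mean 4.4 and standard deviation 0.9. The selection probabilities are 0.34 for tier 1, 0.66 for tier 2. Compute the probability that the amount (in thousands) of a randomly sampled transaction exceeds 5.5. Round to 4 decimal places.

Conditional on each tier, P(X > 5.5): 1: 1; 2: 0.110812.
By total probability, P(X > 5.5) = 0.34·1 + 0.66·0.110812 = 0.413136.

0.4131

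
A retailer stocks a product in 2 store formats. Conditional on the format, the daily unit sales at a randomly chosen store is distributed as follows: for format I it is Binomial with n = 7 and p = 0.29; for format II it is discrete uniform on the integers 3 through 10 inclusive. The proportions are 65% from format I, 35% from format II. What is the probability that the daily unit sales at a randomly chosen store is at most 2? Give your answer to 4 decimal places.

0.4353

Conditional on each format, P(X ≤ 2): I: 0.66964; II: 0.
By total probability, P(X ≤ 2) = 0.65·0.66964 + 0.35·0 = 0.435266.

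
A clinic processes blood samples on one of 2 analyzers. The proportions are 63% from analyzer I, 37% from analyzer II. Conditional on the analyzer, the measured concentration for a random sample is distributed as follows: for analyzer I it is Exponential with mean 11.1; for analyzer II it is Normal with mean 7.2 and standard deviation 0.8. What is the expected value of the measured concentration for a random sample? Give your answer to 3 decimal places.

Component means — I: 11.1; II: 7.2.
E[X] = 0.63·11.1 + 0.37·7.2 = 9.657.

9.657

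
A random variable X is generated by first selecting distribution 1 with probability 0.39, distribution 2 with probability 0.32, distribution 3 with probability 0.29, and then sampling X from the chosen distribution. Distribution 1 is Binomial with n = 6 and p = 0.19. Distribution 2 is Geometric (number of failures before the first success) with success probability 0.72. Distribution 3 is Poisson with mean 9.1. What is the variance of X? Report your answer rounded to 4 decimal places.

Per component, 1: μ=1.14, E[X²]=2.223; 2: μ=0.388889, E[X²]=0.691358; 3: μ=9.1, E[X²]=91.91.
E[X] = 0.39·1.14 + 0.32·0.388889 + 0.29·9.1 = 3.20804.
E[X²] = 0.39·2.223 + 0.32·0.691358 + 0.29·91.91 = 27.7421.
Var(X) = E[X²] − (E[X])² = 27.7421 − 10.2915 = 17.4506.

17.4506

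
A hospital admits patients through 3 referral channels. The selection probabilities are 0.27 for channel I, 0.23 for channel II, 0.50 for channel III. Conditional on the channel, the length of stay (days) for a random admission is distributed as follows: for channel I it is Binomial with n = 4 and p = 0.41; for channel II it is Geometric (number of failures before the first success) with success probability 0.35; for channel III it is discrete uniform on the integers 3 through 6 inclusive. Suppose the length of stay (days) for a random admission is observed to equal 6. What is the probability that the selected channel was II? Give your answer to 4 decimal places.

Likelihoods P(X=6 | ·): I: 0; II: 0.0263966; III: 0.25.
Posterior ∝ prior × likelihood. Numerator for II: 0.23·0.0263966 = 0.00607122.
Normalizing constant: 0.27·0 + 0.23·0.0263966 + 0.5·0.25 = 0.131071.
P(II | observation) = 0.00607122 / 0.131071 = 0.04632.

0.0463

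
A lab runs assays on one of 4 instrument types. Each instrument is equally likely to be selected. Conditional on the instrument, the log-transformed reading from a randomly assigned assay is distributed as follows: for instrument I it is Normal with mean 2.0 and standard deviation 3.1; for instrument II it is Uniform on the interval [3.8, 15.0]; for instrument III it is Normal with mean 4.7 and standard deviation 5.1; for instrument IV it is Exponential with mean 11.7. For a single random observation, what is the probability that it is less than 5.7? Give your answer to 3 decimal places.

Conditional on each instrument, P(X < 5.7): I: 0.883673; II: 0.169643; III: 0.577726; IV: 0.385643.
By total probability, P(X < 5.7) = 0.25·0.883673 + 0.25·0.169643 + 0.25·0.577726 + 0.25·0.385643 = 0.504171.

0.504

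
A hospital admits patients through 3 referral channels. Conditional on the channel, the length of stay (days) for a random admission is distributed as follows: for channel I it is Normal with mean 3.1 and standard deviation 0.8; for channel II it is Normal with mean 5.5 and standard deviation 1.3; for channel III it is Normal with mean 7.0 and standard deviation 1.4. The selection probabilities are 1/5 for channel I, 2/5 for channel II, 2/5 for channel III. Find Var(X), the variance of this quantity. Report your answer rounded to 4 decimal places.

3.6256

Per component, I: μ=3.1, E[X²]=10.25; II: μ=5.5, E[X²]=31.94; III: μ=7, E[X²]=50.96.
E[X] = 0.2·3.1 + 0.4·5.5 + 0.4·7 = 5.62.
E[X²] = 0.2·10.25 + 0.4·31.94 + 0.4·50.96 = 35.21.
Var(X) = E[X²] − (E[X])² = 35.21 − 31.5844 = 3.6256.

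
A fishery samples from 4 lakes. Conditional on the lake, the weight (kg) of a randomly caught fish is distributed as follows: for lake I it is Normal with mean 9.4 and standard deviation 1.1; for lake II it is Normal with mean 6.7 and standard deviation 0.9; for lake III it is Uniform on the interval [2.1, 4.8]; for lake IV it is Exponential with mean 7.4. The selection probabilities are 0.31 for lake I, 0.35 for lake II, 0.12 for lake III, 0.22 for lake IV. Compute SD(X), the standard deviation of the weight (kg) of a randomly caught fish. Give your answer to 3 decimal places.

4.007

Per component, I: μ=9.4, E[X²]=89.57; II: μ=6.7, E[X²]=45.7; III: μ=3.45, E[X²]=12.51; IV: μ=7.4, E[X²]=109.52.
E[X] = 0.31·9.4 + 0.35·6.7 + 0.12·3.45 + 0.22·7.4 = 7.301.
E[X²] = 0.31·89.57 + 0.35·45.7 + 0.12·12.51 + 0.22·109.52 = 69.3573.
Var(X) = E[X²] − (E[X])² = 69.3573 − 53.3046 = 16.0527.
SD(X) = √16.0527 = 4.00658.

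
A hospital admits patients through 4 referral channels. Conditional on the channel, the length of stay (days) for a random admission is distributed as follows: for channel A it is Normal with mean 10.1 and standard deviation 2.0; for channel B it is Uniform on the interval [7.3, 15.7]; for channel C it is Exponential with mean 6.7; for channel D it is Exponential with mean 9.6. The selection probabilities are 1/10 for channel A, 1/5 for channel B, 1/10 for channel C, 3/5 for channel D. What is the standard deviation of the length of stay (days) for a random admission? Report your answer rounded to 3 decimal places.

7.933

Per component, A: μ=10.1, E[X²]=106.01; B: μ=11.5, E[X²]=138.13; C: μ=6.7, E[X²]=89.78; D: μ=9.6, E[X²]=184.32.
E[X] = 0.1·10.1 + 0.2·11.5 + 0.1·6.7 + 0.6·9.6 = 9.74.
E[X²] = 0.1·106.01 + 0.2·138.13 + 0.1·89.78 + 0.6·184.32 = 157.797.
Var(X) = E[X²] − (E[X])² = 157.797 − 94.8676 = 62.9294.
SD(X) = √62.9294 = 7.93281.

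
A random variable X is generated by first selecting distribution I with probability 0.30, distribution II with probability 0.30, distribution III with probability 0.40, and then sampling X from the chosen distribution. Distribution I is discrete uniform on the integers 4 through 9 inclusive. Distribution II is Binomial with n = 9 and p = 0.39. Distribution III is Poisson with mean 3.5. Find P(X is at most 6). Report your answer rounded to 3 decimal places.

Conditional on each component, P(X ≤ 6): I: 0.5; II: 0.97847; III: 0.934712.
By total probability, P(X ≤ 6) = 0.3·0.5 + 0.3·0.97847 + 0.4·0.934712 = 0.817426.

0.817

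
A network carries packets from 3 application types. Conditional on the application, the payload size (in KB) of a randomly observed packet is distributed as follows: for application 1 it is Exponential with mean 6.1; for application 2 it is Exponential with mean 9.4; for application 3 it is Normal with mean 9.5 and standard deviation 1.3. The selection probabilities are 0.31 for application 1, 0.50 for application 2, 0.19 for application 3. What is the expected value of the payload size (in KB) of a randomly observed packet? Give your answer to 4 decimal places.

8.3960

Component means — 1: 6.1; 2: 9.4; 3: 9.5.
E[X] = 0.31·6.1 + 0.5·9.4 + 0.19·9.5 = 8.396.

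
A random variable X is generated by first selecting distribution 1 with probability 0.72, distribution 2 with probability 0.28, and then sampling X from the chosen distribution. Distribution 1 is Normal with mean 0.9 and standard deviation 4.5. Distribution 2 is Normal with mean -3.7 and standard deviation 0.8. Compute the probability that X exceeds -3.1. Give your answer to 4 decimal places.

Conditional on each component, P(X > -3.1): 1: 0.812969; 2: 0.226627.
By total probability, P(X > -3.1) = 0.72·0.812969 + 0.28·0.226627 = 0.648793.

0.6488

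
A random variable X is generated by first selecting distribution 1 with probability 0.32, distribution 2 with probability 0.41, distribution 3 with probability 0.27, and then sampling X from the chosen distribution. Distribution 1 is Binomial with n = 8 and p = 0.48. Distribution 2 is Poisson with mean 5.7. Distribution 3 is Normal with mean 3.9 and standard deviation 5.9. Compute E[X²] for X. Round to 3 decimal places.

34.521

For each component E[X²] = Var + (mean)², giving 1: 16.7424; 2: 38.19; 3: 50.02.
Overall E[X²] = 0.32·16.7424 + 0.41·38.19 + 0.27·50.02 = 34.5209.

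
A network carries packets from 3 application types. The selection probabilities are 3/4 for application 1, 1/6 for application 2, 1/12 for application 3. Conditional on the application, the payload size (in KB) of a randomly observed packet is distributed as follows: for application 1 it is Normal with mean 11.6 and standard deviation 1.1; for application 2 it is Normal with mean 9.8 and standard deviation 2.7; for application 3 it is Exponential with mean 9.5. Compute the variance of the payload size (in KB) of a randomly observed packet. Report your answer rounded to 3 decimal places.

Per component, 1: μ=11.6, E[X²]=135.77; 2: μ=9.8, E[X²]=103.33; 3: μ=9.5, E[X²]=180.5.
E[X] = 0.75·11.6 + 0.166667·9.8 + 0.0833333·9.5 = 11.125.
E[X²] = 0.75·135.77 + 0.166667·103.33 + 0.0833333·180.5 = 134.091.
Var(X) = E[X²] − (E[X])² = 134.091 − 123.766 = 10.3252.

10.325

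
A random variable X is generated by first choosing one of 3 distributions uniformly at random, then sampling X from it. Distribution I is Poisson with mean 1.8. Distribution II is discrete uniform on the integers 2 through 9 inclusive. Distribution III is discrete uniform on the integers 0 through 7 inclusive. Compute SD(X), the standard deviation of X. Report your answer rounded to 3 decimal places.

2.527

Per component, I: μ=1.8, E[X²]=5.04; II: μ=5.5, E[X²]=35.5; III: μ=3.5, E[X²]=17.5.
E[X] = 0.333333·1.8 + 0.333333·5.5 + 0.333333·3.5 = 3.6.
E[X²] = 0.333333·5.04 + 0.333333·35.5 + 0.333333·17.5 = 19.3467.
Var(X) = E[X²] − (E[X])² = 19.3467 − 12.96 = 6.38667.
SD(X) = √6.38667 = 2.52719.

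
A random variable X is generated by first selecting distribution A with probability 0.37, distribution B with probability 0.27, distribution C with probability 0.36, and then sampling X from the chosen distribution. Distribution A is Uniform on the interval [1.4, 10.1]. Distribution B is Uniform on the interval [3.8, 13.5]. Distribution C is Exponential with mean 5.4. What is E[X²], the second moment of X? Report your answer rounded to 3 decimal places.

57.881

For each component E[X²] = Var + (mean)², giving A: 39.37; B: 82.6633; C: 58.32.
Overall E[X²] = 0.37·39.37 + 0.27·82.6633 + 0.36·58.32 = 57.8812.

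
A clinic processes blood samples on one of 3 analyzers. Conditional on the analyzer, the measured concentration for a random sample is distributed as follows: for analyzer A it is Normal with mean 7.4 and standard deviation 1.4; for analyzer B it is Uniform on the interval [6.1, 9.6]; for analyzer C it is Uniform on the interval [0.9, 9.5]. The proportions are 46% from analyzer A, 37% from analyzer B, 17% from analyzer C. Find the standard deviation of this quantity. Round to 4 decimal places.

Per component, A: μ=7.4, E[X²]=56.72; B: μ=7.85, E[X²]=62.6433; C: μ=5.2, E[X²]=33.2033.
E[X] = 0.46·7.4 + 0.37·7.85 + 0.17·5.2 = 7.1925.
E[X²] = 0.46·56.72 + 0.37·62.6433 + 0.17·33.2033 = 54.9138.
Var(X) = E[X²] − (E[X])² = 54.9138 − 51.7321 = 3.18174.
SD(X) = √3.18174 = 1.78374.

1.7837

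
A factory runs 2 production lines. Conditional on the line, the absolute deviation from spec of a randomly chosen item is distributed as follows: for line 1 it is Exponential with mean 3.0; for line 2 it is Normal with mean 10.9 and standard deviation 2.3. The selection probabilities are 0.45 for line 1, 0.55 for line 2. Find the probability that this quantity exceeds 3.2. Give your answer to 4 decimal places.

Conditional on each line, P(X > 3.2): 1: 0.344154; 2: 0.999593.
By total probability, P(X > 3.2) = 0.45·0.344154 + 0.55·0.999593 = 0.704645.

0.7046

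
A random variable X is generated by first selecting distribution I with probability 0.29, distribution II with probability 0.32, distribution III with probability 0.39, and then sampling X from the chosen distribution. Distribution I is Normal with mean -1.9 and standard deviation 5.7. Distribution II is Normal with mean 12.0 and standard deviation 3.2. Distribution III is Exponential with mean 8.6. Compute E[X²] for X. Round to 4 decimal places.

For each component E[X²] = Var + (mean)², giving I: 36.1; II: 154.24; III: 147.92.
Overall E[X²] = 0.29·36.1 + 0.32·154.24 + 0.39·147.92 = 117.515.

117.5146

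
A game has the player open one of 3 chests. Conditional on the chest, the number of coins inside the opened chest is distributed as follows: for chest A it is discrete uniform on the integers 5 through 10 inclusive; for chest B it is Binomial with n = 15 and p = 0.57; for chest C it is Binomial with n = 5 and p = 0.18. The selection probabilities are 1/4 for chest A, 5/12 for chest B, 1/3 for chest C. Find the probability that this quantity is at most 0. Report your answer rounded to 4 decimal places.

Conditional on each chest, P(X ≤ 0): A: 0; B: 3.17707e-06; C: 0.37074.
By total probability, P(X ≤ 0) = 0.25·0 + 0.416667·3.17707e-06 + 0.333333·0.37074 = 0.123581.

0.1236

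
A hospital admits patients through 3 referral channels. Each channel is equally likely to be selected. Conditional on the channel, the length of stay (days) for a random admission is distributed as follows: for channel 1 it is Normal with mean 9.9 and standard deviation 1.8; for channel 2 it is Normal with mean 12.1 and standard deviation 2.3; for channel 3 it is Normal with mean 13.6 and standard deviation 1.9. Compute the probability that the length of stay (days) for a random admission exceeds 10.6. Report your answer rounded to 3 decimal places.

Conditional on each channel, P(X > 10.6): 1: 0.348679; 2: 0.742856; 3: 0.942826.
By total probability, P(X > 10.6) = 0.333333·0.348679 + 0.333333·0.742856 + 0.333333·0.942826 = 0.67812.

0.678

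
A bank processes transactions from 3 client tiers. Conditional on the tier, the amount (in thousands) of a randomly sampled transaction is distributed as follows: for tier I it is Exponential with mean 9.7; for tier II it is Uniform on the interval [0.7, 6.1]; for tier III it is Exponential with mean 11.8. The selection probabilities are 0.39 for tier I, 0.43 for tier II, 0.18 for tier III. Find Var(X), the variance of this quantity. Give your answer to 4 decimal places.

75.2301

Per component, I: μ=9.7, E[X²]=188.18; II: μ=3.4, E[X²]=13.99; III: μ=11.8, E[X²]=278.48.
E[X] = 0.39·9.7 + 0.43·3.4 + 0.18·11.8 = 7.369.
E[X²] = 0.39·188.18 + 0.43·13.99 + 0.18·278.48 = 129.532.
Var(X) = E[X²] − (E[X])² = 129.532 − 54.3022 = 75.2301.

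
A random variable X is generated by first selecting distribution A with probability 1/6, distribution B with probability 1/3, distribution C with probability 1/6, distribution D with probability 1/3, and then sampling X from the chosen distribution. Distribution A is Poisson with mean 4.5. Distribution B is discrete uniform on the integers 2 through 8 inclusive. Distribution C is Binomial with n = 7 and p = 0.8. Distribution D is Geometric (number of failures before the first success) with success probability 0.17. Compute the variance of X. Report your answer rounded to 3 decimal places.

11.949

Per component, A: μ=4.5, E[X²]=24.75; B: μ=5, E[X²]=29; C: μ=5.6, E[X²]=32.48; D: μ=4.88235, E[X²]=52.5571.
E[X] = 0.166667·4.5 + 0.333333·5 + 0.166667·5.6 + 0.333333·4.88235 = 4.97745.
E[X²] = 0.166667·24.75 + 0.333333·29 + 0.166667·32.48 + 0.333333·52.5571 = 36.724.
Var(X) = E[X²] − (E[X])² = 36.724 − 24.775 = 11.949.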